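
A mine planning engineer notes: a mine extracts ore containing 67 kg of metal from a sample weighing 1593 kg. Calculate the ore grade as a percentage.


4.2059%

Ore grade = (metal mass / ore mass) * 100
= (67 / 1593) * 100
= 0.04205900816 * 100
= 4.2059%


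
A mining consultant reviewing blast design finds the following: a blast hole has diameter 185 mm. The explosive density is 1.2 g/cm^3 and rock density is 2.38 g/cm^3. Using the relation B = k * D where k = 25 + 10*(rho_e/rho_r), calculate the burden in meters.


5.5578 m

First, compute k:
rho_e / rho_r = 1.2 / 2.38 = 0.5042016807
k = 25 + 10 * 0.5042016807 = 30.04201681
Then, compute burden:
B = k * D / 1000 = 30.04201681 * 185 / 1000
= 5557.773109 / 1000
= 5.5578 m


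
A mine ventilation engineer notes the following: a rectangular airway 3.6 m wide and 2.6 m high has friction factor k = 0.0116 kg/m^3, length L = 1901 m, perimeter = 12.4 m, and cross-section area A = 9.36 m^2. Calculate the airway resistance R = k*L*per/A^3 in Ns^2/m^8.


0.3335 Ns^2/m^8

Compute the numerator:
k * L * per = 0.0116 * 1901 * 12.4
= 273.43984
Compute the denominator:
A^3 = 9.36^3 = 820.025856
Resistance:
R = 273.43984 / 820.025856
= 0.3335 Ns^2/m^8


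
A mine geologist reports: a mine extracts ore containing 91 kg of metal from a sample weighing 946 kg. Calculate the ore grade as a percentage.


Ore grade = (metal mass / ore mass) * 100
= (91 / 946) * 100
= 0.09619450317 * 100
= 9.6195%

9.6195%


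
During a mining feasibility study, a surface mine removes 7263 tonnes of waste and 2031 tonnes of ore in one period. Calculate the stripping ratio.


3.5761

Stripping ratio = waste tonnage / ore tonnage
= 7263 / 2031
= 3.5761


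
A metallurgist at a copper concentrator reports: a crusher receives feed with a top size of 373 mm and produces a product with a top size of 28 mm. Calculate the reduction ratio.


13.3214

Reduction ratio = feed size / product size
= 373 / 28
= 13.3214


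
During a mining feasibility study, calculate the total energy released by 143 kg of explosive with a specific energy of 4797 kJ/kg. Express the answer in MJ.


685.971 MJ

Energy = mass * specific_energy / 1000
= 143 * 4797 / 1000
= 685971 / 1000
= 685.971 MJ


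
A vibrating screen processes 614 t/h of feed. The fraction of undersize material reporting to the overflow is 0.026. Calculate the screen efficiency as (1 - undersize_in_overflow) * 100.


97.4%

Screen efficiency = (1 - fraction of undersize in overflow) * 100
= (1 - 0.026) * 100
= 0.974 * 100
= 97.4%


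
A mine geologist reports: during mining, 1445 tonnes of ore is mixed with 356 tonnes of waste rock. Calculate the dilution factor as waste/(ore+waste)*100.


Total material = ore + waste
= 1445 + 356 = 1801 tonnes
Dilution = waste / total * 100
= 356 / 1801 * 100
= 0.1976679622 * 100
= 19.7668%

19.7668%


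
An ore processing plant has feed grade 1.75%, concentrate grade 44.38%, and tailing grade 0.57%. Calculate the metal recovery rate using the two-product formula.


Using the two-product formula:
R = 100 * c * (f - t) / (f * (c - t))
Numerator = 100 * 44.38 * (1.75 - 0.57)
= 100 * 44.38 * 1.18
= 5236.84
Denominator = 1.75 * (44.38 - 0.57)
= 1.75 * 43.81
= 76.6675
R = 5236.84 / 76.6675
= 68.3059%

68.3059%


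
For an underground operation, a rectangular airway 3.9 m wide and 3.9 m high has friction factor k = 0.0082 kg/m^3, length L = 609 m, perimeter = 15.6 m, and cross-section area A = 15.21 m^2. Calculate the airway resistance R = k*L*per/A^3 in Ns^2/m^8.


Compute the numerator:
k * L * per = 0.0082 * 609 * 15.6
= 77.90328
Compute the denominator:
A^3 = 15.21^3 = 3518.743761
Resistance:
R = 77.90328 / 3518.743761
= 0.0221 Ns^2/m^8

0.0221 Ns^2/m^8


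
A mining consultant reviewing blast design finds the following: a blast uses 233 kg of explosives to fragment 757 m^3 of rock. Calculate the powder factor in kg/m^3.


0.3078 kg/m^3

Powder factor = explosive mass / rock volume
= 233 / 757
= 0.3078 kg/m^3


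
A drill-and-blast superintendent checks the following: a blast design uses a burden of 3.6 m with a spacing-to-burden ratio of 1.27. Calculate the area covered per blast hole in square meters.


16.4592 m^2

First, find the spacing:
Spacing = burden * ratio = 3.6 * 1.27
= 4.572 m
Then, calculate the area:
Area = burden * spacing = 3.6 * 4.572
= 16.4592 m^2


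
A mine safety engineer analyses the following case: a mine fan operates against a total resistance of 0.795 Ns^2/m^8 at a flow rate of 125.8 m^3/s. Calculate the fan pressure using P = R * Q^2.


Compute Q^2:
Q^2 = 125.8^2 = 15825.64
Compute pressure:
P = R * Q^2 = 0.795 * 15825.64
= 12581.3838 Pa

12581.3838 Pa


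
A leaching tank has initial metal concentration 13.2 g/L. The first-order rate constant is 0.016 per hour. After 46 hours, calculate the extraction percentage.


Compute the exponent:
-k * t = -0.016 * 46 = -0.736
Remaining concentration:
C = 13.2 * exp(-0.736)
= 13.2 * 0.4790261932
= 6.32314575 g/L
Extracted = 13.2 - 6.32314575 = 6.87685425 g/L
Extraction % = 6.87685425 / 13.2 * 100
= 52.0974%

52.0974%


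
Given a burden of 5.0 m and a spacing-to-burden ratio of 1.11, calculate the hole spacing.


Spacing = burden * ratio
= 5.0 * 1.11
= 5.55 m

5.55 m


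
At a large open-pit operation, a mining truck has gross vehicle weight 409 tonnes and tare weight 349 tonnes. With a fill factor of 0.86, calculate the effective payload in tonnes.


Maximum payload = gross - tare
= 409 - 349 = 60 tonnes
Effective payload = max payload * fill factor
= 60 * 0.86
= 51.6 tonnes

51.6 tonnes


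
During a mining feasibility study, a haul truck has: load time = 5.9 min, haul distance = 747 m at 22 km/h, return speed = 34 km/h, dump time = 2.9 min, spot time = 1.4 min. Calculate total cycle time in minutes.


13.5555 min

Convert haul speed to m/min: 22 * 1000/60 = 366.6666667 m/min
Haul time = 747 / 366.6666667 = 2.037272727 min
Convert return speed to m/min: 34 * 1000/60 = 566.6666667 m/min
Return time = 747 / 566.6666667 = 1.318235294 min
Total cycle time:
= 5.9 + 2.037272727 + 2.9 + 1.318235294 + 1.4
= 13.5555 min


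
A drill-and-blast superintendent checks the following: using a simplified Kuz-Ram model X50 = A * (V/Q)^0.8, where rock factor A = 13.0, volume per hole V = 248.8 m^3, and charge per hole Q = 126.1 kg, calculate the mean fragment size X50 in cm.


Compute V/Q:
V/Q = 248.8 / 126.1 = 1.973037272
Raise to the power 0.8:
(V/Q)^0.8 = 1.973037272^0.8 = 1.722297739
Multiply by A:
X50 = 13.0 * 1.722297739
= 22.3899 cm

22.3899 cm


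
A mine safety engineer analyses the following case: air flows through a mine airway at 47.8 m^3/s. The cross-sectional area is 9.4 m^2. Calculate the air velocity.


5.0851 m/s

Velocity = flow rate / cross-sectional area
= 47.8 / 9.4
= 5.0851 m/s


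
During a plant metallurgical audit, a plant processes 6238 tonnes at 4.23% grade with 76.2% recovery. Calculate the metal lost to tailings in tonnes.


Total metal in feed:
= 6238 * 4.23 / 100 = 263.8674 tonnes
Metal recovered:
= 263.8674 * 76.2 / 100 = 201.0669588 tonnes
Metal lost to tailings:
= 263.8674 - 201.0669588
= 62.8004 tonnes

62.8004 tonnes


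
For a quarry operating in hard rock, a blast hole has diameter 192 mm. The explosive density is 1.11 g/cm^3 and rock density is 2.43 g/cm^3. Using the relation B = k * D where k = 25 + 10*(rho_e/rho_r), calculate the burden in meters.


5.677 m

First, compute k:
rho_e / rho_r = 1.11 / 2.43 = 0.4567901235
k = 25 + 10 * 0.4567901235 = 29.56790123
Then, compute burden:
B = k * D / 1000 = 29.56790123 * 192 / 1000
= 5677.037037 / 1000
= 5.677 m


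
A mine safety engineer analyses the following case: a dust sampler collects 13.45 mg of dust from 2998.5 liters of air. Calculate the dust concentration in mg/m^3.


Convert liters to m^3: 1 m^3 = 1000 L
Concentration = mass / volume * 1000
= 13.45 / 2998.5 * 1000
= 0.004485576121 * 1000
= 4.4856 mg/m^3

4.4856 mg/m^3


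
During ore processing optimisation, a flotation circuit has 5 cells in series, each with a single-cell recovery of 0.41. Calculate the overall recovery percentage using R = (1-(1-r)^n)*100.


92.8508%

Complement of single-cell recovery:
1 - r = 1 - 0.41 = 0.59
Raise to power n:
(1 - r)^5 = 0.59^5 = 0.0714924299
Overall recovery:
R = (1 - 0.0714924299) * 100
= 92.8508%


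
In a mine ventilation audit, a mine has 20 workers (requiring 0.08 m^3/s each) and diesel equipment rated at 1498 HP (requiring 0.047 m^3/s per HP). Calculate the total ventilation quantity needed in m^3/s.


Airflow for workers:
Q_people = 20 * 0.08 = 1.6 m^3/s
Airflow for diesel equipment:
Q_diesel = 1498 * 0.047 = 70.406 m^3/s
Total ventilation:
Q_total = 1.6 + 70.406
= 72.006 m^3/s

72.006 m^3/s


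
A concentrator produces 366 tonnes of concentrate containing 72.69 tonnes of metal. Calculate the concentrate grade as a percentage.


19.8607%

Grade = (metal in concentrate / concentrate mass) * 100
= (72.69 / 366) * 100
= 0.1986065574 * 100
= 19.8607%


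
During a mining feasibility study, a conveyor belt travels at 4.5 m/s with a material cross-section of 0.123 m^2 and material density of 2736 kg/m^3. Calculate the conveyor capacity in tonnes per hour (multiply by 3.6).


Volumetric flow = speed * area
= 4.5 * 0.123 = 0.5535 m^3/s
Mass flow = volumetric * density
= 0.5535 * 2736 = 1514.376 kg/s
Convert to t/h: multiply by 3.6
Capacity = 1514.376 * 3.6
= 5451.7536 t/h

5451.7536 t/h


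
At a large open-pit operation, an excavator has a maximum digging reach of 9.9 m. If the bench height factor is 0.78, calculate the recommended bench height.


7.722 m

Bench height = reach * factor
= 9.9 * 0.78
= 7.722 m


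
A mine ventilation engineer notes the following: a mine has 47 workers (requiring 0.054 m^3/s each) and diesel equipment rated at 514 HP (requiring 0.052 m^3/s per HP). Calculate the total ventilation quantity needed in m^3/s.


29.266 m^3/s

Airflow for workers:
Q_people = 47 * 0.054 = 2.538 m^3/s
Airflow for diesel equipment:
Q_diesel = 514 * 0.052 = 26.728 m^3/s
Total ventilation:
Q_total = 2.538 + 26.728
= 29.266 m^3/s


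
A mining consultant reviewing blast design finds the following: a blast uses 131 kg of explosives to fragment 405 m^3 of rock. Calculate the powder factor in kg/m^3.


Powder factor = explosive mass / rock volume
= 131 / 405
= 0.3235 kg/m^3

0.3235 kg/m^3


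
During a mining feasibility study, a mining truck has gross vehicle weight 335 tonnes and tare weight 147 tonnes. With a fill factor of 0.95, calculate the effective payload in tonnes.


178.6 tonnes

Maximum payload = gross - tare
= 335 - 147 = 188 tonnes
Effective payload = max payload * fill factor
= 188 * 0.95
= 178.6 tonnes


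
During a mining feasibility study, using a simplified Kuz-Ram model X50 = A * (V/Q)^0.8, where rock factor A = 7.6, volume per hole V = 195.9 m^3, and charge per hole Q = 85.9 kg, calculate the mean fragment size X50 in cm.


14.6976 cm

Compute V/Q:
V/Q = 195.9 / 85.9 = 2.280558789
Raise to the power 0.8:
(V/Q)^0.8 = 2.280558789^0.8 = 1.933895566
Multiply by A:
X50 = 7.6 * 1.933895566
= 14.6976 cm


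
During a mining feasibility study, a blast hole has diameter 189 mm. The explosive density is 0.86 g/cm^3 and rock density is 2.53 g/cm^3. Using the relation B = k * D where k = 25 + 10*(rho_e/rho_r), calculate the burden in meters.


First, compute k:
rho_e / rho_r = 0.86 / 2.53 = 0.3399209486
k = 25 + 10 * 0.3399209486 = 28.39920949
Then, compute burden:
B = k * D / 1000 = 28.39920949 * 189 / 1000
= 5367.450593 / 1000
= 5.3675 m

5.3675 m


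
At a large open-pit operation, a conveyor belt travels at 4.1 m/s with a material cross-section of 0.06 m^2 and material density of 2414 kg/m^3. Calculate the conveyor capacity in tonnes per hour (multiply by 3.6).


Volumetric flow = speed * area
= 4.1 * 0.06 = 0.246 m^3/s
Mass flow = volumetric * density
= 0.246 * 2414 = 593.844 kg/s
Convert to t/h: multiply by 3.6
Capacity = 593.844 * 3.6
= 2137.8384 t/h

2137.8384 t/h


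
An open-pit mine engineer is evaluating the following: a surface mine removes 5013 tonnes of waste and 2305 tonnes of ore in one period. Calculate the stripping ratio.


Stripping ratio = waste tonnage / ore tonnage
= 5013 / 2305
= 2.1748

2.1748


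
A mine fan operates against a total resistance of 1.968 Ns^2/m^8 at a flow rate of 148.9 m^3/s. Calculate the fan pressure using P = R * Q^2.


Compute Q^2:
Q^2 = 148.9^2 = 22171.21
Compute pressure:
P = R * Q^2 = 1.968 * 22171.21
= 43632.9413 Pa

43632.9413 Pa


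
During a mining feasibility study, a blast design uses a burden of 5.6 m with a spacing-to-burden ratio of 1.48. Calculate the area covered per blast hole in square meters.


First, find the spacing:
Spacing = burden * ratio = 5.6 * 1.48
= 8.288 m
Then, calculate the area:
Area = burden * spacing = 5.6 * 8.288
= 46.4128 m^2

46.4128 m^2


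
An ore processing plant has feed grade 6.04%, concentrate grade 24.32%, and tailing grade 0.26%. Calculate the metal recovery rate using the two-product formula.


96.7295%

Using the two-product formula:
R = 100 * c * (f - t) / (f * (c - t))
Numerator = 100 * 24.32 * (6.04 - 0.26)
= 100 * 24.32 * 5.78
= 14056.96
Denominator = 6.04 * (24.32 - 0.26)
= 6.04 * 24.06
= 145.3224
R = 14056.96 / 145.3224
= 96.7295%


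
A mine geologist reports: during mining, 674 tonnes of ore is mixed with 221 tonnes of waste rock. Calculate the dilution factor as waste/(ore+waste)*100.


Total material = ore + waste
= 674 + 221 = 895 tonnes
Dilution = waste / total * 100
= 221 / 895 * 100
= 0.2469273743 * 100
= 24.6927%

24.6927%


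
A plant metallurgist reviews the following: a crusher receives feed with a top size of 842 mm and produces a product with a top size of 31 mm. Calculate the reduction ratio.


Reduction ratio = feed size / product size
= 842 / 31
= 27.1613

27.1613


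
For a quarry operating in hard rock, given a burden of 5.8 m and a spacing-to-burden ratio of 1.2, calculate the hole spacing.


6.96 m

Spacing = burden * ratio
= 5.8 * 1.2
= 6.96 m


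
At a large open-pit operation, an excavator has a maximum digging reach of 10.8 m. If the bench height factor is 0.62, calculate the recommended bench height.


6.696 m

Bench height = reach * factor
= 10.8 * 0.62
= 6.696 m


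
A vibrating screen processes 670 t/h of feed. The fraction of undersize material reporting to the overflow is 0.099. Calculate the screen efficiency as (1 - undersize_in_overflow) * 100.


90.1%

Screen efficiency = (1 - fraction of undersize in overflow) * 100
= (1 - 0.099) * 100
= 0.901 * 100
= 90.1%


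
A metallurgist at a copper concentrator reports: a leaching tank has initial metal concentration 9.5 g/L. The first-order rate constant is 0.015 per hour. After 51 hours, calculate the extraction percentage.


53.4666%

Compute the exponent:
-k * t = -0.015 * 51 = -0.765
Remaining concentration:
C = 9.5 * exp(-0.765)
= 9.5 * 0.465333931
= 4.420672344 g/L
Extracted = 9.5 - 4.420672344 = 5.079327656 g/L
Extraction % = 5.079327656 / 9.5 * 100
= 53.4666%


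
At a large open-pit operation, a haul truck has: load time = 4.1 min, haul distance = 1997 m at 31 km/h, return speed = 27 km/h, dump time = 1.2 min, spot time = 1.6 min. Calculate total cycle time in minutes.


15.2029 min

Convert haul speed to m/min: 31 * 1000/60 = 516.6666667 m/min
Haul time = 1997 / 516.6666667 = 3.86516129 min
Convert return speed to m/min: 27 * 1000/60 = 450 m/min
Return time = 1997 / 450 = 4.437777778 min
Total cycle time:
= 4.1 + 3.86516129 + 1.2 + 4.437777778 + 1.6
= 15.2029 min


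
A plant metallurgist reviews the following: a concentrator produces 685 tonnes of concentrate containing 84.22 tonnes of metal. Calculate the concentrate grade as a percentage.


12.2949%

Grade = (metal in concentrate / concentrate mass) * 100
= (84.22 / 685) * 100
= 0.1229489051 * 100
= 12.2949%


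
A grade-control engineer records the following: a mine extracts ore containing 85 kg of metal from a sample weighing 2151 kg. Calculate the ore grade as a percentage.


3.9517%

Ore grade = (metal mass / ore mass) * 100
= (85 / 2151) * 100
= 0.03951650395 * 100
= 3.9517%


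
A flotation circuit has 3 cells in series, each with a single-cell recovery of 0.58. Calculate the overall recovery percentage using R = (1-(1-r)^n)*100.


92.5912%

Complement of single-cell recovery:
1 - r = 1 - 0.58 = 0.42
Raise to power n:
(1 - r)^3 = 0.42^3 = 0.074088
Overall recovery:
R = (1 - 0.074088) * 100
= 92.5912%


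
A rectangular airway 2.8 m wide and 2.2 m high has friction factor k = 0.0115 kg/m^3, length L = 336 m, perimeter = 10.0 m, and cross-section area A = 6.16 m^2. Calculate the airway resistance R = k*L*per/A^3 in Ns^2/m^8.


0.1653 Ns^2/m^8

Compute the numerator:
k * L * per = 0.0115 * 336 * 10.0
= 38.64
Compute the denominator:
A^3 = 6.16^3 = 233.744896
Resistance:
R = 38.64 / 233.744896
= 0.1653 Ns^2/m^8


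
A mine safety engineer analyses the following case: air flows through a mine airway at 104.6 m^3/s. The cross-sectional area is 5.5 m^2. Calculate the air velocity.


Velocity = flow rate / cross-sectional area
= 104.6 / 5.5
= 19.0182 m/s

19.0182 m/s


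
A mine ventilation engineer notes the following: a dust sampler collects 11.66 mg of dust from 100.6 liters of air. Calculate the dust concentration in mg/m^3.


115.9046 mg/m^3

Convert liters to m^3: 1 m^3 = 1000 L
Concentration = mass / volume * 1000
= 11.66 / 100.6 * 1000
= 0.1159045726 * 1000
= 115.9046 mg/m^3


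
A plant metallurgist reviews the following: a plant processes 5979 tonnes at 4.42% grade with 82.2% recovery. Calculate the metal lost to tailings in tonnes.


Total metal in feed:
= 5979 * 4.42 / 100 = 264.2718 tonnes
Metal recovered:
= 264.2718 * 82.2 / 100 = 217.2314196 tonnes
Metal lost to tailings:
= 264.2718 - 217.2314196
= 47.0404 tonnes

47.0404 tonnes


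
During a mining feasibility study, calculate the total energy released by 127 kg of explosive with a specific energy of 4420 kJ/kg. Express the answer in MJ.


561.34 MJ

Energy = mass * specific_energy / 1000
= 127 * 4420 / 1000
= 561340 / 1000
= 561.34 MJ


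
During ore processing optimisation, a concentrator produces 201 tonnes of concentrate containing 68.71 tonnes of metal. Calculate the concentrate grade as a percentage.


34.1841%

Grade = (metal in concentrate / concentrate mass) * 100
= (68.71 / 201) * 100
= 0.341840796 * 100
= 34.1841%


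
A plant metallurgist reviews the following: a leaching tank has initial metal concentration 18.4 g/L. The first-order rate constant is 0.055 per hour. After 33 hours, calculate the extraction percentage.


83.7162%

Compute the exponent:
-k * t = -0.055 * 33 = -1.815
Remaining concentration:
C = 18.4 * exp(-1.815)
= 18.4 * 0.1628379084
= 2.996217514 g/L
Extracted = 18.4 - 2.996217514 = 15.40378249 g/L
Extraction % = 15.40378249 / 18.4 * 100
= 83.7162%


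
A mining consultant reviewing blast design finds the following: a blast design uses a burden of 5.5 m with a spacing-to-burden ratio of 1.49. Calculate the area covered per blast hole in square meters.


First, find the spacing:
Spacing = burden * ratio = 5.5 * 1.49
= 8.195 m
Then, calculate the area:
Area = burden * spacing = 5.5 * 8.195
= 45.0725 m^2

45.0725 m^2


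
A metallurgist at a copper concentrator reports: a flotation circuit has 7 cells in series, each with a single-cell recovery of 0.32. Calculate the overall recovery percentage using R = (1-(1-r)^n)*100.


Complement of single-cell recovery:
1 - r = 1 - 0.32 = 0.68
Raise to power n:
(1 - r)^7 = 0.68^7 = 0.06722988818
Overall recovery:
R = (1 - 0.06722988818) * 100
= 93.277%

93.277%


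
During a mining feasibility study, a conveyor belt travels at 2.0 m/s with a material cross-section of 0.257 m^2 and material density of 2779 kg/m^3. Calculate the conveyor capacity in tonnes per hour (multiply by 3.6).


Volumetric flow = speed * area
= 2.0 * 0.257 = 0.514 m^3/s
Mass flow = volumetric * density
= 0.514 * 2779 = 1428.406 kg/s
Convert to t/h: multiply by 3.6
Capacity = 1428.406 * 3.6
= 5142.2616 t/h

5142.2616 t/h


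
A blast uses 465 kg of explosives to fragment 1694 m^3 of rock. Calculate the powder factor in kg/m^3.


Powder factor = explosive mass / rock volume
= 465 / 1694
= 0.2745 kg/m^3

0.2745 kg/m^3


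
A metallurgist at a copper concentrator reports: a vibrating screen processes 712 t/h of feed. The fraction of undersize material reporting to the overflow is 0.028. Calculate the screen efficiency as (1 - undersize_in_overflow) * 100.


97.2%

Screen efficiency = (1 - fraction of undersize in overflow) * 100
= (1 - 0.028) * 100
= 0.972 * 100
= 97.2%


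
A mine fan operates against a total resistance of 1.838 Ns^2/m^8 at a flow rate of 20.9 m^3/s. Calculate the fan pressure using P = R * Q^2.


Compute Q^2:
Q^2 = 20.9^2 = 436.81
Compute pressure:
P = R * Q^2 = 1.838 * 436.81
= 802.8568 Pa

802.8568 Pa


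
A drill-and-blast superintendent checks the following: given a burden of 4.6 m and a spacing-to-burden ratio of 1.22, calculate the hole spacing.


Spacing = burden * ratio
= 4.6 * 1.22
= 5.612 m

5.612 m


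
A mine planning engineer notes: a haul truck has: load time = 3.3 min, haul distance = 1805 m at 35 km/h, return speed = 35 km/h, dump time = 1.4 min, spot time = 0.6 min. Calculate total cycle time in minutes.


Convert haul speed to m/min: 35 * 1000/60 = 583.3333333 m/min
Haul time = 1805 / 583.3333333 = 3.094285714 min
Convert return speed to m/min: 35 * 1000/60 = 583.3333333 m/min
Return time = 1805 / 583.3333333 = 3.094285714 min
Total cycle time:
= 3.3 + 3.094285714 + 1.4 + 3.094285714 + 0.6
= 11.4886 min

11.4886 min


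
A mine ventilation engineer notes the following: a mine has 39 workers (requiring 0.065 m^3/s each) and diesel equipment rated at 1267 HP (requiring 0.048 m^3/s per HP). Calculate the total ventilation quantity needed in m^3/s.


63.351 m^3/s

Airflow for workers:
Q_people = 39 * 0.065 = 2.535 m^3/s
Airflow for diesel equipment:
Q_diesel = 1267 * 0.048 = 60.816 m^3/s
Total ventilation:
Q_total = 2.535 + 60.816
= 63.351 m^3/s


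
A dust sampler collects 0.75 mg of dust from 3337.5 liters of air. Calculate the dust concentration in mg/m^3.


0.2247 mg/m^3

Convert liters to m^3: 1 m^3 = 1000 L
Concentration = mass / volume * 1000
= 0.75 / 3337.5 * 1000
= 0.0002247191011 * 1000
= 0.2247 mg/m^3


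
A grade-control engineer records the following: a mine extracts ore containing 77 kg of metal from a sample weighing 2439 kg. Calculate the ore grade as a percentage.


3.157%

Ore grade = (metal mass / ore mass) * 100
= (77 / 2439) * 100
= 0.0315703157 * 100
= 3.157%


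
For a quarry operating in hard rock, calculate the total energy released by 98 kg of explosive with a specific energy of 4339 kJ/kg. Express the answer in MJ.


425.222 MJ

Energy = mass * specific_energy / 1000
= 98 * 4339 / 1000
= 425222 / 1000
= 425.222 MJ


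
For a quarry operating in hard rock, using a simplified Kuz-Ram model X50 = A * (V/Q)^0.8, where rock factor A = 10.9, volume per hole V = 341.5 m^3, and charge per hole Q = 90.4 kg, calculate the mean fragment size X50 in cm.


31.5649 cm

Compute V/Q:
V/Q = 341.5 / 90.4 = 3.777654867
Raise to the power 0.8:
(V/Q)^0.8 = 3.777654867^0.8 = 2.895861733
Multiply by A:
X50 = 10.9 * 2.895861733
= 31.5649 cm


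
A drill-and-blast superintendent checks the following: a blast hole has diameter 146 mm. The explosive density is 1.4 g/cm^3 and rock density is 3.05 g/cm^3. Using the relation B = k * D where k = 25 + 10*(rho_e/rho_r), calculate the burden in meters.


4.3202 m

First, compute k:
rho_e / rho_r = 1.4 / 3.05 = 0.4590163934
k = 25 + 10 * 0.4590163934 = 29.59016393
Then, compute burden:
B = k * D / 1000 = 29.59016393 * 146 / 1000
= 4320.163934 / 1000
= 4.3202 m


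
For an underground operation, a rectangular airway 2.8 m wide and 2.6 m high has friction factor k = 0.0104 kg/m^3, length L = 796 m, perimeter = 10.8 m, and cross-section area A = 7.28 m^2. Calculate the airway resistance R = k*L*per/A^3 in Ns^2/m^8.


Compute the numerator:
k * L * per = 0.0104 * 796 * 10.8
= 89.40672
Compute the denominator:
A^3 = 7.28^3 = 385.828352
Resistance:
R = 89.40672 / 385.828352
= 0.2317 Ns^2/m^8

0.2317 Ns^2/m^8


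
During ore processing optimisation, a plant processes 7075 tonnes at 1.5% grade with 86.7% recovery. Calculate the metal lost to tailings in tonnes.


14.1146 tonnes

Total metal in feed:
= 7075 * 1.5 / 100 = 106.125 tonnes
Metal recovered:
= 106.125 * 86.7 / 100 = 92.010375 tonnes
Metal lost to tailings:
= 106.125 - 92.010375
= 14.1146 tonnes


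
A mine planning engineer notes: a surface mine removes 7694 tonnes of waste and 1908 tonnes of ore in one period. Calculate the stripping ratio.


4.0325

Stripping ratio = waste tonnage / ore tonnage
= 7694 / 1908
= 4.0325


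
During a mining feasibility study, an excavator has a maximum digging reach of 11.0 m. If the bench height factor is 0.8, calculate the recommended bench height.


8.8 m

Bench height = reach * factor
= 11.0 * 0.8
= 8.8 m


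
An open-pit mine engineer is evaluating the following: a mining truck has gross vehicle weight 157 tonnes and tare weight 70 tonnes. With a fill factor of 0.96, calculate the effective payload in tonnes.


Maximum payload = gross - tare
= 157 - 70 = 87 tonnes
Effective payload = max payload * fill factor
= 87 * 0.96
= 83.52 tonnes

83.52 tonnes


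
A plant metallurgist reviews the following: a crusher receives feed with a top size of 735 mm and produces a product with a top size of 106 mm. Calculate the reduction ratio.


Reduction ratio = feed size / product size
= 735 / 106
= 6.934

6.934


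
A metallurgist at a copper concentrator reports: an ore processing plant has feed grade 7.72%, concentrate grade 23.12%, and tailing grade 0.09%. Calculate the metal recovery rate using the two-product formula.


99.2204%

Using the two-product formula:
R = 100 * c * (f - t) / (f * (c - t))
Numerator = 100 * 23.12 * (7.72 - 0.09)
= 100 * 23.12 * 7.63
= 17640.56
Denominator = 7.72 * (23.12 - 0.09)
= 7.72 * 23.03
= 177.7916
R = 17640.56 / 177.7916
= 99.2204%


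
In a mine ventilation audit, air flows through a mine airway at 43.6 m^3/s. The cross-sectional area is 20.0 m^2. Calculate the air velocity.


2.18 m/s

Velocity = flow rate / cross-sectional area
= 43.6 / 20.0
= 2.18 m/s


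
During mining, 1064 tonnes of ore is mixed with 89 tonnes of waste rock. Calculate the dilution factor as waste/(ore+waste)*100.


Total material = ore + waste
= 1064 + 89 = 1153 tonnes
Dilution = waste / total * 100
= 89 / 1153 * 100
= 0.07718993929 * 100
= 7.719%

7.719%


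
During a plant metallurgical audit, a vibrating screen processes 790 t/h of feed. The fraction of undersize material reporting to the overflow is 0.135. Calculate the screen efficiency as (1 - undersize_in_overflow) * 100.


86.5%

Screen efficiency = (1 - fraction of undersize in overflow) * 100
= (1 - 0.135) * 100
= 0.865 * 100
= 86.5%


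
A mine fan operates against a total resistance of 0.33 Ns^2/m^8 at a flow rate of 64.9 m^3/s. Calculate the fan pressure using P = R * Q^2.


Compute Q^2:
Q^2 = 64.9^2 = 4212.01
Compute pressure:
P = R * Q^2 = 0.33 * 4212.01
= 1389.9633 Pa

1389.9633 Pa


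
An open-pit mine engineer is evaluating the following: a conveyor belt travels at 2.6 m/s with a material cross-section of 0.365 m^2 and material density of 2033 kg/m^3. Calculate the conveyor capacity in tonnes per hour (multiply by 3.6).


6945.5412 t/h

Volumetric flow = speed * area
= 2.6 * 0.365 = 0.949 m^3/s
Mass flow = volumetric * density
= 0.949 * 2033 = 1929.317 kg/s
Convert to t/h: multiply by 3.6
Capacity = 1929.317 * 3.6
= 6945.5412 t/h


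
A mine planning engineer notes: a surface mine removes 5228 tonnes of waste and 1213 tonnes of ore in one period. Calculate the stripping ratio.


4.31

Stripping ratio = waste tonnage / ore tonnage
= 5228 / 1213
= 4.31


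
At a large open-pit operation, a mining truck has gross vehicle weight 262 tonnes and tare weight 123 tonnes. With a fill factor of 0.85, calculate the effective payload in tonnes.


118.15 tonnes

Maximum payload = gross - tare
= 262 - 123 = 139 tonnes
Effective payload = max payload * fill factor
= 139 * 0.85
= 118.15 tonnes


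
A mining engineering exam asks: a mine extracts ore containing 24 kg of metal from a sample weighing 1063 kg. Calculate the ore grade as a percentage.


2.2578%

Ore grade = (metal mass / ore mass) * 100
= (24 / 1063) * 100
= 0.02257761054 * 100
= 2.2578%


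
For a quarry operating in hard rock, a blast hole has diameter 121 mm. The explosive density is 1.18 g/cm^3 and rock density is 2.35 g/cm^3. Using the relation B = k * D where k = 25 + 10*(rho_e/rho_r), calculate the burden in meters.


3.6326 m

First, compute k:
rho_e / rho_r = 1.18 / 2.35 = 0.5021276596
k = 25 + 10 * 0.5021276596 = 30.0212766
Then, compute burden:
B = k * D / 1000 = 30.0212766 * 121 / 1000
= 3632.574468 / 1000
= 3.6326 m


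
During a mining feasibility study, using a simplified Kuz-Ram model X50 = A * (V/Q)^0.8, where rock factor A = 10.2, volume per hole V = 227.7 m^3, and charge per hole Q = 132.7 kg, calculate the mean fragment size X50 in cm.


15.7106 cm

Compute V/Q:
V/Q = 227.7 / 132.7 = 1.715900528
Raise to the power 0.8:
(V/Q)^0.8 = 1.715900528^0.8 = 1.540258756
Multiply by A:
X50 = 10.2 * 1.540258756
= 15.7106 cm


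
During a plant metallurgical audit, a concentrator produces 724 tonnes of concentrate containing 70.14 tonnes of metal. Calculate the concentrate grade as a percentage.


Grade = (metal in concentrate / concentrate mass) * 100
= (70.14 / 724) * 100
= 0.09687845304 * 100
= 9.6878%

9.6878%


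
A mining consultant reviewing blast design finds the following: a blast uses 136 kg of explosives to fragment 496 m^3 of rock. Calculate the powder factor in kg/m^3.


0.2742 kg/m^3

Powder factor = explosive mass / rock volume
= 136 / 496
= 0.2742 kg/m^3


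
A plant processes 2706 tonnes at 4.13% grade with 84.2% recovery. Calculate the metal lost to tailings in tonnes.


17.6577 tonnes

Total metal in feed:
= 2706 * 4.13 / 100 = 111.7578 tonnes
Metal recovered:
= 111.7578 * 84.2 / 100 = 94.1000676 tonnes
Metal lost to tailings:
= 111.7578 - 94.1000676
= 17.6577 tonnes


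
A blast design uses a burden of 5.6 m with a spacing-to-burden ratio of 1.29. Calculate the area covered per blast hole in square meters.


First, find the spacing:
Spacing = burden * ratio = 5.6 * 1.29
= 7.224 m
Then, calculate the area:
Area = burden * spacing = 5.6 * 7.224
= 40.4544 m^2

40.4544 m^2


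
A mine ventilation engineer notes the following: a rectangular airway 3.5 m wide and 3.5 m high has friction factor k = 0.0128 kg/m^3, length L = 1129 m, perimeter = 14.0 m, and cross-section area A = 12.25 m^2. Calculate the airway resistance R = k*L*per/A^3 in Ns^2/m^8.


Compute the numerator:
k * L * per = 0.0128 * 1129 * 14.0
= 202.3168
Compute the denominator:
A^3 = 12.25^3 = 1838.265625
Resistance:
R = 202.3168 / 1838.265625
= 0.1101 Ns^2/m^8

0.1101 Ns^2/m^8


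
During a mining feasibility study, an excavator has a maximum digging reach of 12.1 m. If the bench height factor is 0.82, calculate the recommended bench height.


9.922 m

Bench height = reach * factor
= 12.1 * 0.82
= 9.922 m


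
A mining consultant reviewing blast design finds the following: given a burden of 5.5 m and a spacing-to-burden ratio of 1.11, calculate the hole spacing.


6.105 m

Spacing = burden * ratio
= 5.5 * 1.11
= 6.105 m


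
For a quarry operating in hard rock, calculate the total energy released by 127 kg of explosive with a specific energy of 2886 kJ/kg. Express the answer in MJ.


366.522 MJ

Energy = mass * specific_energy / 1000
= 127 * 2886 / 1000
= 366522 / 1000
= 366.522 MJ


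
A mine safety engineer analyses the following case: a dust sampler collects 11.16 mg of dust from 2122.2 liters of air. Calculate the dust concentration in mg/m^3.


5.2587 mg/m^3

Convert liters to m^3: 1 m^3 = 1000 L
Concentration = mass / volume * 1000
= 11.16 / 2122.2 * 1000
= 0.005258693808 * 1000
= 5.2587 mg/m^3


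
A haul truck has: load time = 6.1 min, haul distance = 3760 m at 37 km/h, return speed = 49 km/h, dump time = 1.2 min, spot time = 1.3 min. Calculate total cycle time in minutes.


Convert haul speed to m/min: 37 * 1000/60 = 616.6666667 m/min
Haul time = 3760 / 616.6666667 = 6.097297297 min
Convert return speed to m/min: 49 * 1000/60 = 816.6666667 m/min
Return time = 3760 / 816.6666667 = 4.604081633 min
Total cycle time:
= 6.1 + 6.097297297 + 1.2 + 4.604081633 + 1.3
= 19.3014 min

19.3014 min


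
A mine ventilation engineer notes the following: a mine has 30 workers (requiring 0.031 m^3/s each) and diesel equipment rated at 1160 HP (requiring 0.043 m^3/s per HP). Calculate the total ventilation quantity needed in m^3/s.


50.81 m^3/s

Airflow for workers:
Q_people = 30 * 0.031 = 0.93 m^3/s
Airflow for diesel equipment:
Q_diesel = 1160 * 0.043 = 49.88 m^3/s
Total ventilation:
Q_total = 0.93 + 49.88
= 50.81 m^3/s


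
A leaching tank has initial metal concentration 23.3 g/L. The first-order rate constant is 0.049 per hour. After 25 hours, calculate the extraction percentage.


Compute the exponent:
-k * t = -0.049 * 25 = -1.225
Remaining concentration:
C = 23.3 * exp(-1.225)
= 23.3 * 0.2937577003
= 6.844554418 g/L
Extracted = 23.3 - 6.844554418 = 16.45544558 g/L
Extraction % = 16.45544558 / 23.3 * 100
= 70.6242%

70.6242%


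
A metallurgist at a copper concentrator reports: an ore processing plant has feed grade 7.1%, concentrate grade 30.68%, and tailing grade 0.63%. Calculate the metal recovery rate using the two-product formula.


Using the two-product formula:
R = 100 * c * (f - t) / (f * (c - t))
Numerator = 100 * 30.68 * (7.1 - 0.63)
= 100 * 30.68 * 6.47
= 19849.96
Denominator = 7.1 * (30.68 - 0.63)
= 7.1 * 30.05
= 213.355
R = 19849.96 / 213.355
= 93.0372%

93.0372%


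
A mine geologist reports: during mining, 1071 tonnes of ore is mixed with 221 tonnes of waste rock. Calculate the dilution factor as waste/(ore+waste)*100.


17.1053%

Total material = ore + waste
= 1071 + 221 = 1292 tonnes
Dilution = waste / total * 100
= 221 / 1292 * 100
= 0.1710526316 * 100
= 17.1053%


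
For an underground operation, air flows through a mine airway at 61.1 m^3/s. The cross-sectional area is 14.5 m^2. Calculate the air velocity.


4.2138 m/s

Velocity = flow rate / cross-sectional area
= 61.1 / 14.5
= 4.2138 m/s


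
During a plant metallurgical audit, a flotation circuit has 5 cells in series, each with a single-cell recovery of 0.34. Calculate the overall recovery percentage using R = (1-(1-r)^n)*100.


Complement of single-cell recovery:
1 - r = 1 - 0.34 = 0.66
Raise to power n:
(1 - r)^5 = 0.66^5 = 0.1252332576
Overall recovery:
R = (1 - 0.1252332576) * 100
= 87.4767%

87.4767%


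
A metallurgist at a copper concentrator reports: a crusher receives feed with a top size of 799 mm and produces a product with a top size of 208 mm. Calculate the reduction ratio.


Reduction ratio = feed size / product size
= 799 / 208
= 3.8413

3.8413


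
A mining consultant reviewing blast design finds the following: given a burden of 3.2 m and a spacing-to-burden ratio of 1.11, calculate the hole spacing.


3.552 m

Spacing = burden * ratio
= 3.2 * 1.11
= 3.552 m


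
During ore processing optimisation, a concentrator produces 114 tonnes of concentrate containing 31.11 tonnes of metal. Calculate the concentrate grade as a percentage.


27.2895%

Grade = (metal in concentrate / concentrate mass) * 100
= (31.11 / 114) * 100
= 0.2728947368 * 100
= 27.2895%


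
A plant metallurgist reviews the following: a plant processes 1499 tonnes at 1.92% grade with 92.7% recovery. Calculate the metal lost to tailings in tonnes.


Total metal in feed:
= 1499 * 1.92 / 100 = 28.7808 tonnes
Metal recovered:
= 28.7808 * 92.7 / 100 = 26.6798016 tonnes
Metal lost to tailings:
= 28.7808 - 26.6798016
= 2.101 tonnes

2.101 tonnes


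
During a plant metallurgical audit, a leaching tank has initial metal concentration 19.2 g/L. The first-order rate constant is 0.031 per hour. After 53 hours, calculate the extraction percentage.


80.6601%

Compute the exponent:
-k * t = -0.031 * 53 = -1.643
Remaining concentration:
C = 19.2 * exp(-1.643)
= 19.2 * 0.1933989742
= 3.713260305 g/L
Extracted = 19.2 - 3.713260305 = 15.4867397 g/L
Extraction % = 15.4867397 / 19.2 * 100
= 80.6601%


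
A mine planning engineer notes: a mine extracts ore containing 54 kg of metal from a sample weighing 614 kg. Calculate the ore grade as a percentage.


Ore grade = (metal mass / ore mass) * 100
= (54 / 614) * 100
= 0.08794788274 * 100
= 8.7948%

8.7948%


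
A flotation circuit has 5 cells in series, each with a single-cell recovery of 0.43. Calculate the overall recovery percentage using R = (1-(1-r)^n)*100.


93.9831%

Complement of single-cell recovery:
1 - r = 1 - 0.43 = 0.57
Raise to power n:
(1 - r)^5 = 0.57^5 = 0.0601692057
Overall recovery:
R = (1 - 0.0601692057) * 100
= 93.9831%


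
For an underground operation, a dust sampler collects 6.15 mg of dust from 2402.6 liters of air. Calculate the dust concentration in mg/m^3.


Convert liters to m^3: 1 m^3 = 1000 L
Concentration = mass / volume * 1000
= 6.15 / 2402.6 * 1000
= 0.002559726962 * 1000
= 2.5597 mg/m^3

2.5597 mg/m^3


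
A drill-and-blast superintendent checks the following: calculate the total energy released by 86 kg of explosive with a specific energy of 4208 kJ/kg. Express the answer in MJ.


Energy = mass * specific_energy / 1000
= 86 * 4208 / 1000
= 361888 / 1000
= 361.888 MJ

361.888 MJ


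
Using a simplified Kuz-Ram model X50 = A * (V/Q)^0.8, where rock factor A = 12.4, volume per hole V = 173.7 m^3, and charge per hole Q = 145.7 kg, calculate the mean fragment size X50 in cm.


Compute V/Q:
V/Q = 173.7 / 145.7 = 1.192175704
Raise to the power 0.8:
(V/Q)^0.8 = 1.192175704^0.8 = 1.150991757
Multiply by A:
X50 = 12.4 * 1.150991757
= 14.2723 cm

14.2723 cm


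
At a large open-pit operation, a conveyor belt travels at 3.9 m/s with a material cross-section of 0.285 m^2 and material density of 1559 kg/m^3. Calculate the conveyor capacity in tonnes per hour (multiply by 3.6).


6238.1826 t/h

Volumetric flow = speed * area
= 3.9 * 0.285 = 1.1115 m^3/s
Mass flow = volumetric * density
= 1.1115 * 1559 = 1732.8285 kg/s
Convert to t/h: multiply by 3.6
Capacity = 1732.8285 * 3.6
= 6238.1826 t/h


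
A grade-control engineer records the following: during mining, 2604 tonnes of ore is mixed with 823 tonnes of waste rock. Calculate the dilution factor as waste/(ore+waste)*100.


24.0152%

Total material = ore + waste
= 2604 + 823 = 3427 tonnes
Dilution = waste / total * 100
= 823 / 3427 * 100
= 0.2401517362 * 100
= 24.0152%


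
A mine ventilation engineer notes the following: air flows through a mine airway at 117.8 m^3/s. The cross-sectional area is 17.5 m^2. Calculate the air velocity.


6.7314 m/s

Velocity = flow rate / cross-sectional area
= 117.8 / 17.5
= 6.7314 m/s


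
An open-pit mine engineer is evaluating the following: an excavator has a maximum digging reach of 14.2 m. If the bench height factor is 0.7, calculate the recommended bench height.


Bench height = reach * factor
= 14.2 * 0.7
= 9.94 m

9.94 m


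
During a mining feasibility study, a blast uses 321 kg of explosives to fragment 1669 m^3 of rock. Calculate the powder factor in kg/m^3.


Powder factor = explosive mass / rock volume
= 321 / 1669
= 0.1923 kg/m^3

0.1923 kg/m^3


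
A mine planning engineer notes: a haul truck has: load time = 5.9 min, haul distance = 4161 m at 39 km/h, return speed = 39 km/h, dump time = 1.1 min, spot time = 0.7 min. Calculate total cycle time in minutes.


20.5031 min

Convert haul speed to m/min: 39 * 1000/60 = 650 m/min
Haul time = 4161 / 650 = 6.401538462 min
Convert return speed to m/min: 39 * 1000/60 = 650 m/min
Return time = 4161 / 650 = 6.401538462 min
Total cycle time:
= 5.9 + 6.401538462 + 1.1 + 6.401538462 + 0.7
= 20.5031 min
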